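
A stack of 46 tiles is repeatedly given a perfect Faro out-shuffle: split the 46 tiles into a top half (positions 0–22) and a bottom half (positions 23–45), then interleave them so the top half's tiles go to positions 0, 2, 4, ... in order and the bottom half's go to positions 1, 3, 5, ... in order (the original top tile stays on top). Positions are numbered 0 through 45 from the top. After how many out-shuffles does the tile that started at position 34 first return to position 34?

Follow position 34 under repeated out-shuffles:
34 → 23 → 1 → 2 → 4 → 8 → 16 → 32 → 19 → 38 → 31 → 17 → 34
It first returns after 12 out-shuffles.

12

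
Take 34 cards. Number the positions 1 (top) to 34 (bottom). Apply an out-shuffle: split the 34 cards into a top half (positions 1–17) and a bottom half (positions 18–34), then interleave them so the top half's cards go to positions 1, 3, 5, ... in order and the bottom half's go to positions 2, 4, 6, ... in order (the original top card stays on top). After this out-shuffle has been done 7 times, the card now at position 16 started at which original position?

Work backwards from position 16, undoing one out-shuffle at a time:
16 ← 25 ← 13 ← 7 ← 4 ← 19 ← 10 ← 22
So the card now at position 16 started at position 22.

22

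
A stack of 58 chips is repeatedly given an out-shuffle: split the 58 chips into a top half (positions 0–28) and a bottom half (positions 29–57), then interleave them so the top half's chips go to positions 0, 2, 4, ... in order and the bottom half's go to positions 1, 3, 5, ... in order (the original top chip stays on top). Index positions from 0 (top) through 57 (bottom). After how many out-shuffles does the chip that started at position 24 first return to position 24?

18

Follow position 24 under repeated out-shuffles:
24 → 48 → 39 → 21 → 42 → 27 → 54 → 51 → 45 → 33 → 9 → 18 → 36 → 15 → 30 → 3 → 6 → 12 → 24
It first returns after 18 out-shuffles.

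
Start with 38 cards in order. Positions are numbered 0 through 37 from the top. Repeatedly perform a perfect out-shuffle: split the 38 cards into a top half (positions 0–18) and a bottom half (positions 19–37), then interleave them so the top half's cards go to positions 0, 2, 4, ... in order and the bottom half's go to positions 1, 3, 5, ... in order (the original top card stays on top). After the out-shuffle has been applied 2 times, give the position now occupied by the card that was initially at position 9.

36

Track the card's position through each out-shuffle:
9 → 18 → 36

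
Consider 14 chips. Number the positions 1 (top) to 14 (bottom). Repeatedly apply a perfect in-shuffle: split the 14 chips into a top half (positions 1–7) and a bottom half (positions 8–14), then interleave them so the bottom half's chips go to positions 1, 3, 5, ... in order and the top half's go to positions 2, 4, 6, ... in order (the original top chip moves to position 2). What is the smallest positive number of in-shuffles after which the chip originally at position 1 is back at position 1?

Follow position 1 under repeated in-shuffles:
1 → 2 → 4 → 8 → 1
It first returns after 4 in-shuffles.

4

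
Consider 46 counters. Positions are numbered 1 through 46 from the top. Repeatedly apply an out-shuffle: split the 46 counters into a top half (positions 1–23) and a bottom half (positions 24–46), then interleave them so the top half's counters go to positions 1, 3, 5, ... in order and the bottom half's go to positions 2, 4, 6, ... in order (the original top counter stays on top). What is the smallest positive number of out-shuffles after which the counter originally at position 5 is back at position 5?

12

Follow position 5 under repeated out-shuffles:
5 → 9 → 17 → 33 → 20 → 39 → 32 → 18 → 35 → 24 → 2 → 3 → 5
It first returns after 12 out-shuffles.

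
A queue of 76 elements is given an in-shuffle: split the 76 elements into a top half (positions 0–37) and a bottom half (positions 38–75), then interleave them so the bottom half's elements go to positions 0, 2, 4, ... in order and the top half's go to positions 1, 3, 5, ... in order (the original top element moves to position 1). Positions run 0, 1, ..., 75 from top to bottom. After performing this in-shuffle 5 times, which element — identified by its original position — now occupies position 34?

41

Work backwards from position 34, undoing one in-shuffle at a time:
34 ← 55 ← 27 ← 13 ← 6 ← 41
So the element now at position 34 started at position 41.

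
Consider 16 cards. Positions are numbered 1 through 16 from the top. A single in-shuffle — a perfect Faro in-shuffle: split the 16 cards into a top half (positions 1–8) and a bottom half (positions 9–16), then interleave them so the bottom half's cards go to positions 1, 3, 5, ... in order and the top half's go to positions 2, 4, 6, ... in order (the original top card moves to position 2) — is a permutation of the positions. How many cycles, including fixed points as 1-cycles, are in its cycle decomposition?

Trace each unvisited position around until it returns:
(1 2 4 8 16 15 13 9) (3 6 12 7 14 11 5 10)
2 cycles in total.

2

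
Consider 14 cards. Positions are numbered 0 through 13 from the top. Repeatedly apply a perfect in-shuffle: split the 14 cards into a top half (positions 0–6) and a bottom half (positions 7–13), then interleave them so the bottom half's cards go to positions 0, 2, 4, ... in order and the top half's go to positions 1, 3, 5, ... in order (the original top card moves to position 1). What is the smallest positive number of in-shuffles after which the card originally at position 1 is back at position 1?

Follow position 1 under repeated in-shuffles:
1 → 3 → 7 → 0 → 1
It first returns after 4 in-shuffles.

4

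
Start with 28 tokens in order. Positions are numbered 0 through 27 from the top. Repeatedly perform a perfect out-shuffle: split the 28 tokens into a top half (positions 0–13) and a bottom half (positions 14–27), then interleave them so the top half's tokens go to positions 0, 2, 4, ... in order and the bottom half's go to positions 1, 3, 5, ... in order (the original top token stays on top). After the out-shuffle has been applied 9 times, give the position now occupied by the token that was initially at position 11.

Track the token's position through each out-shuffle:
11 → 22 → 17 → 7 → 14 → 1 → 2 → 4 → 8 → 16

16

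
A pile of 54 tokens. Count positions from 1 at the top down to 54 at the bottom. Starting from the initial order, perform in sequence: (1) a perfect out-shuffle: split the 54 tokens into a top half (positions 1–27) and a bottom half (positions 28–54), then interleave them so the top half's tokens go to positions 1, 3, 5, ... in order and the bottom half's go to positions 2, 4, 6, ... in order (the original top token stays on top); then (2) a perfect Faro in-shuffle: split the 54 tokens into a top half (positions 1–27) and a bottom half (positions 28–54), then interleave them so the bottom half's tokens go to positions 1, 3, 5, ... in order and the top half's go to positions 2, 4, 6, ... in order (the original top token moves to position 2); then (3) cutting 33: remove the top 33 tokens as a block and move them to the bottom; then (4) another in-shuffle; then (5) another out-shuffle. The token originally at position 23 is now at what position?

Track the token from position 23 forward through each operation:
  after op 1 (out-shuffle): 23 → 45
  after op 2 (in-shuffle): 45 → 35
  after op 3 (cut 33): 35 → 2
  after op 4 (in-shuffle): 2 → 4
  after op 5 (out-shuffle): 4 → 7

7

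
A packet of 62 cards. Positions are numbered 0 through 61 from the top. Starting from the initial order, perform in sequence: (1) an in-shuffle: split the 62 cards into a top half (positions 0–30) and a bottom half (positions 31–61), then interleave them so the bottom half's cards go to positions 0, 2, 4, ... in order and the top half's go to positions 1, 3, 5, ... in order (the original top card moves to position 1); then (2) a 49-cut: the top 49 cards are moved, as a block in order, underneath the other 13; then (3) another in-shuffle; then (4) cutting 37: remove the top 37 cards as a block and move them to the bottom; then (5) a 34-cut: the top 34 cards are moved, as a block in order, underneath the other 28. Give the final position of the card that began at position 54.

47

Track the card from position 54 forward through each operation:
  after op 1 (in-shuffle): 54 → 46
  after op 2 (cut 49): 46 → 59
  after op 3 (in-shuffle): 59 → 56
  after op 4 (cut 37): 56 → 19
  after op 5 (cut 34): 19 → 47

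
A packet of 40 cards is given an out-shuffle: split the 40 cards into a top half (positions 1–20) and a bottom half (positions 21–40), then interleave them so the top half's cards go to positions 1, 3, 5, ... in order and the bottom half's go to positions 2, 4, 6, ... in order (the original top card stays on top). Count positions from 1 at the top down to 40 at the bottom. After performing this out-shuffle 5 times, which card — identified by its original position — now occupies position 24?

20

Work backwards from position 24, undoing one out-shuffle at a time:
24 ← 32 ← 36 ← 38 ← 39 ← 20
So the card now at position 24 started at position 20.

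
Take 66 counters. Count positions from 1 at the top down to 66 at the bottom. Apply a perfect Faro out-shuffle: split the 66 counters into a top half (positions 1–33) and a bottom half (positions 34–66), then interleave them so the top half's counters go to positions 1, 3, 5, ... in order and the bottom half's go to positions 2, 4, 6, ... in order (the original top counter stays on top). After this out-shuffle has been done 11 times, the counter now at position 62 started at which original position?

Work backwards from position 62, undoing one out-shuffle at a time:
62 ← 64 ← 65 ← 33 ← 17 ← 9 ← 5 ← 3 ← 2 ← 34 ← 50 ← 58
So the counter now at position 62 started at position 58.

58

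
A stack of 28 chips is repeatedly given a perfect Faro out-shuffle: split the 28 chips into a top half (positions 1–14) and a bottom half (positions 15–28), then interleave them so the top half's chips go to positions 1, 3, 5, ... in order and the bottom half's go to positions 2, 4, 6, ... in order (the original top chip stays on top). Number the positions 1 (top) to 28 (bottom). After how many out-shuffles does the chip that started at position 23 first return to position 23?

18

Follow position 23 under repeated out-shuffles:
23 → 18 → 8 → 15 → 2 → 3 → 5 → 9 → 17 → 6 → 11 → 21 → 14 → 27 → 26 → 24 → 20 → 12 → 23
It first returns after 18 out-shuffles.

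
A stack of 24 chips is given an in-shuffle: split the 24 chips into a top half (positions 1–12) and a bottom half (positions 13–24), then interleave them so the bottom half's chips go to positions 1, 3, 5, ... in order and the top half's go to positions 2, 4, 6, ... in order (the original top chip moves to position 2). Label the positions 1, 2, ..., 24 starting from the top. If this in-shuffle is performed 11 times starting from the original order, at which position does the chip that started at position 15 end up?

Track the chip's position through each in-shuffle:
15 → 5 → 10 → 20 → 15 → 5 → 10 → 20 → 15 → 5 → 10 → 20

20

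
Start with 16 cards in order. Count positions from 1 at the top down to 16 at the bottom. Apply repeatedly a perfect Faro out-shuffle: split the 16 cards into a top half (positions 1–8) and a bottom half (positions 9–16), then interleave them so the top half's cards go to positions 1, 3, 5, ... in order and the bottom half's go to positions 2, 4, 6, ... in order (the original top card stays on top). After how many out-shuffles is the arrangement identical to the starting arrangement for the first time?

4

The out-shuffle permutes the 16 positions with cycle lengths [1, 1, 2, 4, 4, 4].
Every card is home exactly when every cycle has completed a whole number of laps, i.e. after lcm(1, 2, 4) = 4 out-shuffles.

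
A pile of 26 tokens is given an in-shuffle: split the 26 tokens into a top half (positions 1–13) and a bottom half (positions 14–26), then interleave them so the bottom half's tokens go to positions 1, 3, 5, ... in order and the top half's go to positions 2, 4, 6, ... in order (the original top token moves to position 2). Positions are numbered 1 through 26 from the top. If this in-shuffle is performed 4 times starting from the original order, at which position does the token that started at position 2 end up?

Track the token's position through each in-shuffle:
2 → 4 → 8 → 16 → 5

5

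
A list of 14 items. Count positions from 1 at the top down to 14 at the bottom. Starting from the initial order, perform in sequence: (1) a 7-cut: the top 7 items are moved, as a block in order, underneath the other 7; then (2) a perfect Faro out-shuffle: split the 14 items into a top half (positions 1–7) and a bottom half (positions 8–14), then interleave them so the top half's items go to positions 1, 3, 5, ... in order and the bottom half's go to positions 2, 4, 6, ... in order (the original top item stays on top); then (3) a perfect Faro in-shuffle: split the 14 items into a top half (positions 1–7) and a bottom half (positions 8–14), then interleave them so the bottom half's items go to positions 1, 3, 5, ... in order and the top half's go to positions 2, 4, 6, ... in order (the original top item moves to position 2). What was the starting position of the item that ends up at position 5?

Undo the operations in reverse order, starting from position 5:
  undo op 3 (in-shuffle, from bottom half): 5 ← 10
  undo op 2 (out-shuffle, from bottom half): 10 ← 12
  undo op 1 (cut 7): 12 ← 5
So the item at position 5 came from original position 5.

5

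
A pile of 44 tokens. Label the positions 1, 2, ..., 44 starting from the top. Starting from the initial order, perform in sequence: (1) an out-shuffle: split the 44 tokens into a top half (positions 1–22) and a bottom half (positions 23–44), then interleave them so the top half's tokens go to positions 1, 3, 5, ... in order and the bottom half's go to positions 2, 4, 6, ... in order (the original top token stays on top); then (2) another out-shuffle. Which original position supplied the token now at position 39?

32

Undo the operations in reverse order, starting from position 39:
  undo op 2 (out-shuffle, from top half): 39 ← 20
  undo op 1 (out-shuffle, from bottom half): 20 ← 32
So the token at position 39 came from original position 32.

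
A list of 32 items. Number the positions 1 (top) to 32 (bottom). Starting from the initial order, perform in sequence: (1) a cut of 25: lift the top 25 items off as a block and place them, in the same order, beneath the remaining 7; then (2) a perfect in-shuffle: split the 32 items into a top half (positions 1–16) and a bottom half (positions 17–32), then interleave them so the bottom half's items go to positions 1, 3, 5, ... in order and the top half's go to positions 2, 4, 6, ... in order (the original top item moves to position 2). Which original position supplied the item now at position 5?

12

Undo the operations in reverse order, starting from position 5:
  undo op 2 (in-shuffle, from bottom half): 5 ← 19
  undo op 1 (cut 25): 19 ← 12
So the item at position 5 came from original position 12.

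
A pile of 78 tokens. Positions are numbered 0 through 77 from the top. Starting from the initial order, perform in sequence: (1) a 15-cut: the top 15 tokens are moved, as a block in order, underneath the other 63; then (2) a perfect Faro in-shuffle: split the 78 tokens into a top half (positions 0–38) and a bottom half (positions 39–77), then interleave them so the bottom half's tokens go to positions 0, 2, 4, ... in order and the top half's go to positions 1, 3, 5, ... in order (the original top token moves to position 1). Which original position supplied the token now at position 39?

34

Undo the operations in reverse order, starting from position 39:
  undo op 2 (in-shuffle, from top half): 39 ← 19
  undo op 1 (cut 15): 19 ← 34
So the token at position 39 came from original position 34.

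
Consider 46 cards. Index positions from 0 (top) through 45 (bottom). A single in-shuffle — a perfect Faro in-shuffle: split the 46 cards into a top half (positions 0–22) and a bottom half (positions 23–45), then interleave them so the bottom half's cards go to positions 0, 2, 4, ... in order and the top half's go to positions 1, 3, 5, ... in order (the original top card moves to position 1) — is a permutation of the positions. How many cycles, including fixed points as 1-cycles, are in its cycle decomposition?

2

Trace each unvisited position around until it returns:
(0 1 3 7 15 31 ... len 23) (4 9 19 39 32 18 ... len 23)
2 cycles in total.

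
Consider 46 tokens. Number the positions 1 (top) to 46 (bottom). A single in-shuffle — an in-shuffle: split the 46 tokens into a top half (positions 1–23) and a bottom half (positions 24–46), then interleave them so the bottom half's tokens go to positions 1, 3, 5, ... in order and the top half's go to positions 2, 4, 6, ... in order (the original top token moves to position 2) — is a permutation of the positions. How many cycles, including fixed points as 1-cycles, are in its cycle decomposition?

2

Trace each unvisited position around until it returns:
(1 2 4 8 16 32 ... len 23) (5 10 20 40 33 19 ... len 23)
2 cycles in total.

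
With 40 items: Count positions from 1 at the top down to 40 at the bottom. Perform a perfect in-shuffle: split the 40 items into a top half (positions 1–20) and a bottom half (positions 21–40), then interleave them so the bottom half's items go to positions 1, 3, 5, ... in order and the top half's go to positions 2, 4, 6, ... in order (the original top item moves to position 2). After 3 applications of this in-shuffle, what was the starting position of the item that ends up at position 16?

2

Work backwards from position 16, undoing one in-shuffle at a time:
16 ← 8 ← 4 ← 2
So the item now at position 16 started at position 2.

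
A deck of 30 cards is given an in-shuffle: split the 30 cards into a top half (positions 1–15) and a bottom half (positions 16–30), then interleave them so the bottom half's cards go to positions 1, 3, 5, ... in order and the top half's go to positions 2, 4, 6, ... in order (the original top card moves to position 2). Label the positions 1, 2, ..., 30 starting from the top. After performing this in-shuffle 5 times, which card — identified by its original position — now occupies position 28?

Work backwards from position 28, undoing one in-shuffle at a time:
28 ← 14 ← 7 ← 19 ← 25 ← 28
So the card now at position 28 started at position 28.

28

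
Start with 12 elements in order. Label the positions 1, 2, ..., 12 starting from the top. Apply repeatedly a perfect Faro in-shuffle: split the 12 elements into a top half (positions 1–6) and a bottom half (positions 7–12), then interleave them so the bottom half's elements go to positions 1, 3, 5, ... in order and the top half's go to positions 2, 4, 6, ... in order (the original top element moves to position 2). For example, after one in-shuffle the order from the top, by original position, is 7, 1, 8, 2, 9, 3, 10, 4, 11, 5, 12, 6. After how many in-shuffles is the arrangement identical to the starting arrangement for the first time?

12

The in-shuffle permutes the 12 positions with cycle lengths [12].
Every element is home exactly when every cycle has completed a whole number of laps, i.e. after lcm(12) = 12 in-shuffles.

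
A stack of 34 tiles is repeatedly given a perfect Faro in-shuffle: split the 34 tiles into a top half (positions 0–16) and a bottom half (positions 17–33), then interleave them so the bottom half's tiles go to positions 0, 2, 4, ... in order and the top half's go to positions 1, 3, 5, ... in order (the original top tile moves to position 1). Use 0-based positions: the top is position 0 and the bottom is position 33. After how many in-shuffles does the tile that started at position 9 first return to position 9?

3

Follow position 9 under repeated in-shuffles:
9 → 19 → 4 → 9
It first returns after 3 in-shuffles.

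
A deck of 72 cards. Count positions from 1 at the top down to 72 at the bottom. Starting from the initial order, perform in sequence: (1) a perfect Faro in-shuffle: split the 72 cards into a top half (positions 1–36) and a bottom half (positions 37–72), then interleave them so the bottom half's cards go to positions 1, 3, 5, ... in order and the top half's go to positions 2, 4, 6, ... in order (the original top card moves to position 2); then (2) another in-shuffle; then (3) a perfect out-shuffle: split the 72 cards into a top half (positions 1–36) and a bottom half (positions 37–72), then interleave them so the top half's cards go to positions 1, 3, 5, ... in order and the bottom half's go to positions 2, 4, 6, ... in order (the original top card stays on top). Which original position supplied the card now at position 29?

22

Undo the operations in reverse order, starting from position 29:
  undo op 3 (out-shuffle, from top half): 29 ← 15
  undo op 2 (in-shuffle, from bottom half): 15 ← 44
  undo op 1 (in-shuffle, from top half): 44 ← 22
So the card at position 29 came from original position 22.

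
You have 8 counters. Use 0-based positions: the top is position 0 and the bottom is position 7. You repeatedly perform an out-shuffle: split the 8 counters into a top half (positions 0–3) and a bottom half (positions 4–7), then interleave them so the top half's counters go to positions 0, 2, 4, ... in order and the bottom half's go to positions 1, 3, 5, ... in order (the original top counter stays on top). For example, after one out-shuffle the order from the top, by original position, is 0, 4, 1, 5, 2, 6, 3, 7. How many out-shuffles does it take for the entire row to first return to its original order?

The out-shuffle permutes the 8 positions with cycle lengths [1, 1, 3, 3].
Every counter is home exactly when every cycle has completed a whole number of laps, i.e. after lcm(1, 3) = 3 out-shuffles.

3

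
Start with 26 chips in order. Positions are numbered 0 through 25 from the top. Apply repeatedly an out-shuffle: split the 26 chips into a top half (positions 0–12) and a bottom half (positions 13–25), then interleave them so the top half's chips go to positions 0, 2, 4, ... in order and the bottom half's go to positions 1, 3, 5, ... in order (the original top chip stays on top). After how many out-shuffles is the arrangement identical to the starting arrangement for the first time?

The out-shuffle permutes the 26 positions with cycle lengths [1, 1, 4, 20].
Every chip is home exactly when every cycle has completed a whole number of laps, i.e. after lcm(1, 4, 20) = 20 out-shuffles.

20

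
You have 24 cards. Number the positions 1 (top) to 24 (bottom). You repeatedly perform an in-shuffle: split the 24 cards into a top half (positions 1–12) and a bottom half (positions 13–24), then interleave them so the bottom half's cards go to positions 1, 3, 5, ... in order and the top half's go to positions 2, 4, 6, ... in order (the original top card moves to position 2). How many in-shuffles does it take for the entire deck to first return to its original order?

20

The in-shuffle permutes the 24 positions with cycle lengths [4, 20].
Every card is home exactly when every cycle has completed a whole number of laps, i.e. after lcm(4, 20) = 20 in-shuffles.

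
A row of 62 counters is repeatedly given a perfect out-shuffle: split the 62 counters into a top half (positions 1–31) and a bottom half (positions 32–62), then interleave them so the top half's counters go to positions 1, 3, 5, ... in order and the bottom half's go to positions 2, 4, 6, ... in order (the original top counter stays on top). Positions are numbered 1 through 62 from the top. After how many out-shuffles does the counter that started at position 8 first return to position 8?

60

Follow position 8 under repeated out-shuffles:
8 → 15 → 29 → 57 → 52 → 42 → 22 → 43 → ... → 8 (length 60)
It first returns after 60 out-shuffles.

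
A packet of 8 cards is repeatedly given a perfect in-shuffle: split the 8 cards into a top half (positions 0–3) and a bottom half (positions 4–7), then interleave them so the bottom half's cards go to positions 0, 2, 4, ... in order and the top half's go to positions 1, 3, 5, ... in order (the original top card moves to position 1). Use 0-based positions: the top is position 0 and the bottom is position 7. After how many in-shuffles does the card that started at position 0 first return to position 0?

6

Follow position 0 under repeated in-shuffles:
0 → 1 → 3 → 7 → 6 → 4 → 0
It first returns after 6 in-shuffles.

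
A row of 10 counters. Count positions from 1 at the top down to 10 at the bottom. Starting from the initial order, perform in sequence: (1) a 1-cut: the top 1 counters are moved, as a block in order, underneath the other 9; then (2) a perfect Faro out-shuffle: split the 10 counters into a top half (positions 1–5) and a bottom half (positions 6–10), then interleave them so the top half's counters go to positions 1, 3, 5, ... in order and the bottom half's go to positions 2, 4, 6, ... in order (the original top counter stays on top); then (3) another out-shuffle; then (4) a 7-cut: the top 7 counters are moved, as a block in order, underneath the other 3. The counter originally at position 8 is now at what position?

10

Track the counter from position 8 forward through each operation:
  after op 1 (cut 1): 8 → 7
  after op 2 (out-shuffle): 7 → 4
  after op 3 (out-shuffle): 4 → 7
  after op 4 (cut 7): 7 → 10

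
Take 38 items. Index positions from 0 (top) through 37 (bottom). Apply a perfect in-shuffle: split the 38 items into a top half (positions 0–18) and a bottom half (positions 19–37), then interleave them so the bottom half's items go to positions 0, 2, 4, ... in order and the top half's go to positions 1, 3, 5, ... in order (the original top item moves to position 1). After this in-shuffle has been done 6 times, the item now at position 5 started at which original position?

32

Work backwards from position 5, undoing one in-shuffle at a time:
5 ← 2 ← 20 ← 29 ← 14 ← 26 ← 32
So the item now at position 5 started at position 32.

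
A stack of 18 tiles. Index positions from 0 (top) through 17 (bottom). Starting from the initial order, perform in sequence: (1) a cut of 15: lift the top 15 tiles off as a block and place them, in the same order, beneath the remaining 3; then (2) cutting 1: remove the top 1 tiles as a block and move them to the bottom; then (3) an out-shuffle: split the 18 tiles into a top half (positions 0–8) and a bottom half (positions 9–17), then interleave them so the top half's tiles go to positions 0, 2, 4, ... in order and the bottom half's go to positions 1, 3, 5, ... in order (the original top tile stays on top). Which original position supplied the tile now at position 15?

Undo the operations in reverse order, starting from position 15:
  undo op 3 (out-shuffle, from bottom half): 15 ← 16
  undo op 2 (cut 1): 16 ← 17
  undo op 1 (cut 15): 17 ← 14
So the tile at position 15 came from original position 14.

14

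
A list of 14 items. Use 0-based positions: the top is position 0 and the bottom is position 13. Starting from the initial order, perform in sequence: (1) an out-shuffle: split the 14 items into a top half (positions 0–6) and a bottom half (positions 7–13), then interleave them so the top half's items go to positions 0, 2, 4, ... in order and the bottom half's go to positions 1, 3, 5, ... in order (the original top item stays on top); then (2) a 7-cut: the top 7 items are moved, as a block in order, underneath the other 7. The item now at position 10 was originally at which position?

8

Undo the operations in reverse order, starting from position 10:
  undo op 2 (cut 7): 10 ← 3
  undo op 1 (out-shuffle, from bottom half): 3 ← 8
So the item at position 10 came from original position 8.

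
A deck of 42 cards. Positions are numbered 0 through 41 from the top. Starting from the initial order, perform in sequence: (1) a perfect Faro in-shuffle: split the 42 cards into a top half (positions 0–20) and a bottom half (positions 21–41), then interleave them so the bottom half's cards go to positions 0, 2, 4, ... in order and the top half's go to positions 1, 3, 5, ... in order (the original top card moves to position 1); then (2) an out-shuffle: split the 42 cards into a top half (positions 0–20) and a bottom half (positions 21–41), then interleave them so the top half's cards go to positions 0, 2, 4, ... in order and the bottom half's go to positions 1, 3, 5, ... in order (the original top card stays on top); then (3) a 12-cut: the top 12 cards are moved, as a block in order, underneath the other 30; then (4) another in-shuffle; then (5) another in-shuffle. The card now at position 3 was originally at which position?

Undo the operations in reverse order, starting from position 3:
  undo op 5 (in-shuffle, from top half): 3 ← 1
  undo op 4 (in-shuffle, from top half): 1 ← 0
  undo op 3 (cut 12): 0 ← 12
  undo op 2 (out-shuffle, from top half): 12 ← 6
  undo op 1 (in-shuffle, from bottom half): 6 ← 24
So the card at position 3 came from original position 24.

24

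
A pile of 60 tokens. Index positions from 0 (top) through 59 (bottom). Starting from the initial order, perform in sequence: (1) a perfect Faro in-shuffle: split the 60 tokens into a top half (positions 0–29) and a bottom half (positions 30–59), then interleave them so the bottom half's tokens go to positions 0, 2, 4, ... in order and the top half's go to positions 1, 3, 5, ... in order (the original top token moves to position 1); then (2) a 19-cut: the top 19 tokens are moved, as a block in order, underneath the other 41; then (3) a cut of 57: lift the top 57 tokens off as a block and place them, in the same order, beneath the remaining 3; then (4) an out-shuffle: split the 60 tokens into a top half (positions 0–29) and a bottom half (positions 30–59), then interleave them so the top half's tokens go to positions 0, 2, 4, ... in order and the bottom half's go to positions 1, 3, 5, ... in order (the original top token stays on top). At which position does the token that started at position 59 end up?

25

Track the token from position 59 forward through each operation:
  after op 1 (in-shuffle): 59 → 58
  after op 2 (cut 19): 58 → 39
  after op 3 (cut 57): 39 → 42
  after op 4 (out-shuffle): 42 → 25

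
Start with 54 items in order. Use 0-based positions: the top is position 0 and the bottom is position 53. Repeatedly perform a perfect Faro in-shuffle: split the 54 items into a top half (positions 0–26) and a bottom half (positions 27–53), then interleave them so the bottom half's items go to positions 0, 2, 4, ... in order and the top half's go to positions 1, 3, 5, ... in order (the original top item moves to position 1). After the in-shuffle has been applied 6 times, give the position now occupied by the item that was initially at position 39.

Track the item's position through each in-shuffle:
39 → 24 → 49 → 44 → 34 → 14 → 29

29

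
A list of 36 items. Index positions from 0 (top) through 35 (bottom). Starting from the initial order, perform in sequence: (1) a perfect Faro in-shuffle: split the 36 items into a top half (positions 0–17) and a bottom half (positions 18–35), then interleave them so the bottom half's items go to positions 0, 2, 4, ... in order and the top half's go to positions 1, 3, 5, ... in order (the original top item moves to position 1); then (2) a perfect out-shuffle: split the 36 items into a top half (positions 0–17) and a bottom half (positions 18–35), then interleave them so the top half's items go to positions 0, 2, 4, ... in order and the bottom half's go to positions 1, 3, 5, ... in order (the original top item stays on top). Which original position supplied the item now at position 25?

Undo the operations in reverse order, starting from position 25:
  undo op 2 (out-shuffle, from bottom half): 25 ← 30
  undo op 1 (in-shuffle, from bottom half): 30 ← 33
So the item at position 25 came from original position 33.

33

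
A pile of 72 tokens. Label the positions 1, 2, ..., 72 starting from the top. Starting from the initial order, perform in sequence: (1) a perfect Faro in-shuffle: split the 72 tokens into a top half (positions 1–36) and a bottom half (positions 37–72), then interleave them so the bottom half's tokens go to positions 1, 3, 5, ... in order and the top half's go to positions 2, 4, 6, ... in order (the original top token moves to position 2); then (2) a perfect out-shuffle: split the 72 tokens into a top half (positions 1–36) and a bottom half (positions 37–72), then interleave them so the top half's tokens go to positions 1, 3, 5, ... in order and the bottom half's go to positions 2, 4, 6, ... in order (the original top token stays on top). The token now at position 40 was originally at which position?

28

Undo the operations in reverse order, starting from position 40:
  undo op 2 (out-shuffle, from bottom half): 40 ← 56
  undo op 1 (in-shuffle, from top half): 56 ← 28
So the token at position 40 came from original position 28.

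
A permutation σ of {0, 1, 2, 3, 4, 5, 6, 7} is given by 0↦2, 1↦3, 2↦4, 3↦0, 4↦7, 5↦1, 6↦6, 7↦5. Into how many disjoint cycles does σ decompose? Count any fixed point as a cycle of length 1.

Cycle decomposition: (0 2 4 7 5 1 3) (6).
2 cycles.

2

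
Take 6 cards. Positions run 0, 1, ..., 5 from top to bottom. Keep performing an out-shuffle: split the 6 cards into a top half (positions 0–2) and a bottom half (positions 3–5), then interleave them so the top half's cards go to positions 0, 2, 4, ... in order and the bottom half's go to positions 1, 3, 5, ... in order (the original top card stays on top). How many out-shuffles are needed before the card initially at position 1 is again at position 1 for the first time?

4

Follow position 1 under repeated out-shuffles:
1 → 2 → 4 → 3 → 1
It first returns after 4 out-shuffles.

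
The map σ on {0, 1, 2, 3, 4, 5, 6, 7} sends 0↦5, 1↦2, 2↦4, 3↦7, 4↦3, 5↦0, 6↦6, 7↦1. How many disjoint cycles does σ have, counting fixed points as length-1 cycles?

3

Cycle decomposition: (0 5) (1 2 4 3 7) (6).
3 cycles.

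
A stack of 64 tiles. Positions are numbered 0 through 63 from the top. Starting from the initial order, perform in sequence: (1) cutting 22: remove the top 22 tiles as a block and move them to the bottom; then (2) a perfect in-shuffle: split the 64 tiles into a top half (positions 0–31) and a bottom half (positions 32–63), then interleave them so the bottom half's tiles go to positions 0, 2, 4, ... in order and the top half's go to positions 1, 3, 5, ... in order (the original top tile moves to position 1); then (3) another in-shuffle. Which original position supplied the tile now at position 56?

20

Undo the operations in reverse order, starting from position 56:
  undo op 3 (in-shuffle, from bottom half): 56 ← 60
  undo op 2 (in-shuffle, from bottom half): 60 ← 62
  undo op 1 (cut 22): 62 ← 20
So the tile at position 56 came from original position 20.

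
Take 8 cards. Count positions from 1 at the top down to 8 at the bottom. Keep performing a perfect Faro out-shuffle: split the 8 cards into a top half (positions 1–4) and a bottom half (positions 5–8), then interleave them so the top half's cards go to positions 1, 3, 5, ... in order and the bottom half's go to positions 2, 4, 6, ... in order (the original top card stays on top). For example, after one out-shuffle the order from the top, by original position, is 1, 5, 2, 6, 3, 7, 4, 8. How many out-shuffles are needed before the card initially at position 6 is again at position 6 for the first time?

Follow position 6 under repeated out-shuffles:
6 → 4 → 7 → 6
It first returns after 3 out-shuffles.

3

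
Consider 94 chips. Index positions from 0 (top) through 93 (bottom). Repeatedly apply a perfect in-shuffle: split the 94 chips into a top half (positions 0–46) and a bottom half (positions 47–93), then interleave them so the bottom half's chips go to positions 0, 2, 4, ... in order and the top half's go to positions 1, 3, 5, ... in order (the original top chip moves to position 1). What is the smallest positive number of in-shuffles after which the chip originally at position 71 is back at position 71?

36

Follow position 71 under repeated in-shuffles:
71 → 48 → 2 → 5 → 11 → 23 → 47 → 0 → ... → 71 (length 36)
It first returns after 36 in-shuffles.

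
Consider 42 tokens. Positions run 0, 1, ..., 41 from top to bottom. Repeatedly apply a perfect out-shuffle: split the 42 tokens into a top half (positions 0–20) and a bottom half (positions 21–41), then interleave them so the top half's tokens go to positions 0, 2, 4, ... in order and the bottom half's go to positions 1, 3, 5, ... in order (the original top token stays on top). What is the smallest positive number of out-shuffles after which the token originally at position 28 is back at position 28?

20

Follow position 28 under repeated out-shuffles:
28 → 15 → 30 → 19 → 38 → 35 → 29 → 17 → 34 → 27 → 13 → 26 → 11 → 22 → 3 → 6 → 12 → 24 → 7 → 14 → 28
It first returns after 20 out-shuffles.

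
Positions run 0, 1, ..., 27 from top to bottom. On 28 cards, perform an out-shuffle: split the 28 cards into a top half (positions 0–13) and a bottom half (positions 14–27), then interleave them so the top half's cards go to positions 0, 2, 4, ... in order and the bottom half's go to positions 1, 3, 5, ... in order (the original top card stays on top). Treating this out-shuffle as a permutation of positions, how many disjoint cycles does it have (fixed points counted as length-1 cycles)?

Trace each unvisited position around until it returns:
(0) (1 2 4 8 16 5 ... len 18) (3 6 12 24 21 15) (9 18) (27)
5 cycles in total.

5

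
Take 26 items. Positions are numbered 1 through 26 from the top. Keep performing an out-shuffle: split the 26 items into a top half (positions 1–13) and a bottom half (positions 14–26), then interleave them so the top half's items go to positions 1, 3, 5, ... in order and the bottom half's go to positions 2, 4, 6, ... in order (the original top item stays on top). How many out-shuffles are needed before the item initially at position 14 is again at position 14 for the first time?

20

Follow position 14 under repeated out-shuffles:
14 → 2 → 3 → 5 → 9 → 17 → 8 → 15 → 4 → 7 → 13 → 25 → 24 → 22 → 18 → 10 → 19 → 12 → 23 → 20 → 14
It first returns after 20 out-shuffles.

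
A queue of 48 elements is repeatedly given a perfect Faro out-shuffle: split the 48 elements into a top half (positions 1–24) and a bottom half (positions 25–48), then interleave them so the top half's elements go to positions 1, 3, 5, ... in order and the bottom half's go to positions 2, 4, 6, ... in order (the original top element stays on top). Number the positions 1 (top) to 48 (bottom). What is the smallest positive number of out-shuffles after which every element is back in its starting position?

23

The out-shuffle permutes the 48 positions with cycle lengths [1, 1, 23, 23].
Every element is home exactly when every cycle has completed a whole number of laps, i.e. after lcm(1, 23) = 23 out-shuffles.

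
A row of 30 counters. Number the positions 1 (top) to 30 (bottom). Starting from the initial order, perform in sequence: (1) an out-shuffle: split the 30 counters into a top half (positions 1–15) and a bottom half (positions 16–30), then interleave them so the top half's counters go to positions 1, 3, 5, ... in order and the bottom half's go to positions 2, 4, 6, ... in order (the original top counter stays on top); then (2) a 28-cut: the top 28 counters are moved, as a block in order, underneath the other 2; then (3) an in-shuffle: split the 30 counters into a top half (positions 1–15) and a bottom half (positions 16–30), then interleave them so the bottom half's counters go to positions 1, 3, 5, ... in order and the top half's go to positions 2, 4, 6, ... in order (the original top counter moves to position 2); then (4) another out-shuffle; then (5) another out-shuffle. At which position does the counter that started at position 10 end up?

12

Track the counter from position 10 forward through each operation:
  after op 1 (out-shuffle): 10 → 19
  after op 2 (cut 28): 19 → 21
  after op 3 (in-shuffle): 21 → 11
  after op 4 (out-shuffle): 11 → 21
  after op 5 (out-shuffle): 21 → 12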